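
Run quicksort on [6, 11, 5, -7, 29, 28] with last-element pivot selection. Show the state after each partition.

Partition 1: pivot=28 at index 4 -> [6, 11, 5, -7, 28, 29]
Partition 2: pivot=-7 at index 0 -> [-7, 11, 5, 6, 28, 29]
Partition 3: pivot=6 at index 2 -> [-7, 5, 6, 11, 28, 29]


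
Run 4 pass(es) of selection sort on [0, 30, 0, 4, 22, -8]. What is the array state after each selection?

Pass 1: Select minimum -8 at index 5, swap -> [-8, 30, 0, 4, 22, 0]
Pass 2: Select minimum 0 at index 2, swap -> [-8, 0, 30, 4, 22, 0]
Pass 3: Select minimum 0 at index 5, swap -> [-8, 0, 0, 4, 22, 30]
Pass 4: Select minimum 4 at index 3, swap -> [-8, 0, 0, 4, 22, 30]


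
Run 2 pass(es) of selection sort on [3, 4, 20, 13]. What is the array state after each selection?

Pass 1: Select minimum 3 at index 0, swap -> [3, 4, 20, 13]
Pass 2: Select minimum 4 at index 1, swap -> [3, 4, 20, 13]


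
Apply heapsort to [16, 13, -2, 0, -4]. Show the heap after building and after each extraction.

Build heap: [16, 13, -2, 0, -4]
Extract 16: [13, 0, -2, -4, 16]
Extract 13: [0, -4, -2, 13, 16]
Extract 0: [-2, -4, 0, 13, 16]
Extract -2: [-4, -2, 0, 13, 16]


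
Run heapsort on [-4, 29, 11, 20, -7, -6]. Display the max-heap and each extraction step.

Build heap: [29, 20, 11, -4, -7, -6]
Extract 29: [20, -4, 11, -6, -7, 29]
Extract 20: [11, -4, -7, -6, 20, 29]
Extract 11: [-4, -6, -7, 11, 20, 29]
Extract -4: [-6, -7, -4, 11, 20, 29]
Extract -6: [-7, -6, -4, 11, 20, 29]


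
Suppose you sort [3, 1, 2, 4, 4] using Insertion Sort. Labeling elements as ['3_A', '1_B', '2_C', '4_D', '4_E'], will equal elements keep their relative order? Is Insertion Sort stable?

Trace Insertion Sort on the labeled array (the key is the number; the letter only tracks identity):
  Insert 1_B at index 0: [1_B, 3_A, 2_C, 4_D, 4_E]
  Insert 2_C at index 1: [1_B, 2_C, 3_A, 4_D, 4_E]
  Insert 4_D at index 3: [1_B, 2_C, 3_A, 4_D, 4_E]
  Insert 4_E at index 4: [1_B, 2_C, 3_A, 4_D, 4_E]
Final order: [1_B, 2_C, 3_A, 4_D, 4_E]
Equal keys:
  value 4: originally 4_D, 4_E; after sorting 4_D, 4_E -> order preserved
All equal keys kept their original relative order. Insertion Sort is stable: elements are shifted only while they are strictly greater than the key, so a key is inserted after any equal elements already placed.
Answer: Stable


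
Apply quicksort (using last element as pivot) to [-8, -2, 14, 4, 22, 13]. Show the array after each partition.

Partition 1: pivot=13 at index 3 -> [-8, -2, 4, 13, 22, 14]
Partition 2: pivot=4 at index 2 -> [-8, -2, 4, 13, 22, 14]
Partition 3: pivot=-2 at index 1 -> [-8, -2, 4, 13, 22, 14]
Partition 4: pivot=14 at index 4 -> [-8, -2, 4, 13, 14, 22]


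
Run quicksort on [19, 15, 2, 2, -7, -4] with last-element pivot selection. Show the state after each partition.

Partition 1: pivot=-4 at index 1 -> [-7, -4, 2, 2, 19, 15]
Partition 2: pivot=15 at index 4 -> [-7, -4, 2, 2, 15, 19]
Partition 3: pivot=2 at index 3 -> [-7, -4, 2, 2, 15, 19]


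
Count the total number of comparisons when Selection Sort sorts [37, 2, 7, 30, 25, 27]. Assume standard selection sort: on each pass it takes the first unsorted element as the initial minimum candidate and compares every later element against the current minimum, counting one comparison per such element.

Pass 1: scan indices 1..5 for the minimum = 5 comparison(s); min is 2, place at index 0 -> [2, 37, 7, 30, 25, 27]
Pass 2: scan indices 2..5 for the minimum = 4 comparison(s); min is 7, place at index 1 -> [2, 7, 37, 30, 25, 27]
Pass 3: scan indices 3..5 for the minimum = 3 comparison(s); min is 25, place at index 2 -> [2, 7, 25, 30, 37, 27]
Pass 4: scan indices 4..5 for the minimum = 2 comparison(s); min is 27, place at index 3 -> [2, 7, 25, 27, 37, 30]
Pass 5: scan indices 5..5 for the minimum = 1 comparison(s); min is 30, place at index 4 -> [2, 7, 25, 27, 30, 37]
Selection sort always scans the whole unsorted suffix, so the count is (n-1) + (n-2) + ... + 1 = n(n-1)/2 = 6*5/2 = 15 regardless of the input order.
Total comparisons: 5 + 4 + 3 + 2 + 1 = 15


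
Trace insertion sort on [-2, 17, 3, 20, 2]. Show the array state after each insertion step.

First element -2 is already 'sorted'
Insert 17: shifted 0 elements -> [-2, 17, 3, 20, 2]
Insert 3: shifted 1 elements -> [-2, 3, 17, 20, 2]
Insert 20: shifted 0 elements -> [-2, 3, 17, 20, 2]
Insert 2: shifted 3 elements -> [-2, 2, 3, 17, 20]


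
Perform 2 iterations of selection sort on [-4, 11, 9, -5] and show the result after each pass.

Pass 1: Select minimum -5 at index 3, swap -> [-5, 11, 9, -4]
Pass 2: Select minimum -4 at index 3, swap -> [-5, -4, 9, 11]


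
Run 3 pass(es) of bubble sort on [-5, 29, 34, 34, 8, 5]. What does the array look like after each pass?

After pass 1: [-5, 29, 34, 8, 5, 34] (2 swaps)
After pass 2: [-5, 29, 8, 5, 34, 34] (2 swaps)
After pass 3: [-5, 8, 5, 29, 34, 34] (2 swaps)
Total swaps: 6


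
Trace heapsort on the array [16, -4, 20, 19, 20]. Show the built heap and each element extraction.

Build heap: [20, 19, 20, 16, -4]
Extract 20: [20, 19, -4, 16, 20]
Extract 20: [19, 16, -4, 20, 20]
Extract 19: [16, -4, 19, 20, 20]
Extract 16: [-4, 16, 19, 20, 20]


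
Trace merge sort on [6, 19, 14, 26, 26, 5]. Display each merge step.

Divide and conquer:
  Merge [19] + [14] -> [14, 19]
  Merge [6] + [14, 19] -> [6, 14, 19]
  Merge [26] + [5] -> [5, 26]
  Merge [26] + [5, 26] -> [5, 26, 26]
  Merge [6, 14, 19] + [5, 26, 26] -> [5, 6, 14, 19, 26, 26]


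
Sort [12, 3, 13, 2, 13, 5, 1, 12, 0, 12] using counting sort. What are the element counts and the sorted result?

Count array: [1, 1, 1, 1, 0, 1, 0, 0, 0, 0, 0, 0, 3, 2]
(count[i] = number of elements equal to i)
Cumulative count: [1, 2, 3, 4, 4, 5, 5, 5, 5, 5, 5, 5, 8, 10]
Sorted: [0, 1, 2, 3, 5, 12, 12, 12, 13, 13]


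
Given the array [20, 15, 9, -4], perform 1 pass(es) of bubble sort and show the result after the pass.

After pass 1: [15, 9, -4, 20] (3 swaps)
Total swaps: 3


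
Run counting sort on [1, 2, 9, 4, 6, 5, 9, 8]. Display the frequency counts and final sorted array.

Count array: [0, 1, 1, 0, 1, 1, 1, 0, 1, 2]
(count[i] = number of elements equal to i)
Cumulative count: [0, 1, 2, 2, 3, 4, 5, 5, 6, 8]
Sorted: [1, 2, 4, 5, 6, 8, 9, 9]


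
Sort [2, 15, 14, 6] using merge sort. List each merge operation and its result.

Divide and conquer:
  Merge [2] + [15] -> [2, 15]
  Merge [14] + [6] -> [6, 14]
  Merge [2, 15] + [6, 14] -> [2, 6, 14, 15]


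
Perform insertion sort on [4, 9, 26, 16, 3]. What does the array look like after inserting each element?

First element 4 is already 'sorted'
Insert 9: shifted 0 elements -> [4, 9, 26, 16, 3]
Insert 26: shifted 0 elements -> [4, 9, 26, 16, 3]
Insert 16: shifted 1 elements -> [4, 9, 16, 26, 3]
Insert 3: shifted 4 elements -> [3, 4, 9, 16, 26]


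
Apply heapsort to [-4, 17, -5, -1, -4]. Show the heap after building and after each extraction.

Build heap: [17, -1, -5, -4, -4]
Extract 17: [-1, -4, -5, -4, 17]
Extract -1: [-4, -4, -5, -1, 17]
Extract -4: [-4, -5, -4, -1, 17]
Extract -4: [-5, -4, -4, -1, 17]


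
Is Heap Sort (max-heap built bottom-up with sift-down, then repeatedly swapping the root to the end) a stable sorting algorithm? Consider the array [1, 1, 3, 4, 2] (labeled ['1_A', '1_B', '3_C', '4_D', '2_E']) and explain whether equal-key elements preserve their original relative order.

Trace Heap Sort on the labeled array (the key is the number; the letter only tracks identity):
  Build max-heap: [4_D, 2_E, 3_C, 1_B, 1_A]
  Swap root 4_D to index 4, re-heapify first 4 -> [3_C, 2_E, 1_A, 1_B, 4_D]
  Swap root 3_C to index 3, re-heapify first 3 -> [2_E, 1_B, 1_A, 3_C, 4_D]
  Swap root 2_E to index 2, re-heapify first 2 -> [1_A, 1_B, 2_E, 3_C, 4_D]
  Swap root 1_A to index 1, re-heapify first 1 -> [1_B, 1_A, 2_E, 3_C, 4_D]
Final order: [1_B, 1_A, 2_E, 3_C, 4_D]
Equal keys:
  value 1: originally 1_A, 1_B; after sorting 1_B, 1_A -> order changed
Equal keys were reordered, so Heap Sort is not stable: heap construction and root-to-end swaps move elements without regard to the original order of equal keys. (One such input is enough; an unstable sort may happen to preserve order on other inputs, but it gives no guarantee.)
Answer: Not stable


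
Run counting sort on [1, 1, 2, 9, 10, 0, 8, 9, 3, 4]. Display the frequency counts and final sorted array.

Count array: [1, 2, 1, 1, 1, 0, 0, 0, 1, 2, 1]
(count[i] = number of elements equal to i)
Cumulative count: [1, 3, 4, 5, 6, 6, 6, 6, 7, 9, 10]
Sorted: [0, 1, 1, 2, 3, 4, 8, 9, 9, 10]


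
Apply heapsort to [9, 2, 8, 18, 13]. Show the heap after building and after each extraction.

Build heap: [18, 13, 8, 2, 9]
Extract 18: [13, 9, 8, 2, 18]
Extract 13: [9, 2, 8, 13, 18]
Extract 9: [8, 2, 9, 13, 18]
Extract 8: [2, 8, 9, 13, 18]


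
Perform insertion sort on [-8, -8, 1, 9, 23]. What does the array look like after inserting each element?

First element -8 is already 'sorted'
Insert -8: shifted 0 elements -> [-8, -8, 1, 9, 23]
Insert 1: shifted 0 elements -> [-8, -8, 1, 9, 23]
Insert 9: shifted 0 elements -> [-8, -8, 1, 9, 23]
Insert 23: shifted 0 elements -> [-8, -8, 1, 9, 23]


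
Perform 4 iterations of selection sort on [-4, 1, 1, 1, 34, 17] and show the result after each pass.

Pass 1: Select minimum -4 at index 0, swap -> [-4, 1, 1, 1, 34, 17]
Pass 2: Select minimum 1 at index 1, swap -> [-4, 1, 1, 1, 34, 17]
Pass 3: Select minimum 1 at index 2, swap -> [-4, 1, 1, 1, 34, 17]
Pass 4: Select minimum 1 at index 3, swap -> [-4, 1, 1, 1, 34, 17]


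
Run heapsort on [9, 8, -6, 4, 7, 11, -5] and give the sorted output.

Build heap: [11, 8, 9, 4, 7, -6, -5]
Extract 11: [9, 8, -5, 4, 7, -6, 11]
Extract 9: [8, 7, -5, 4, -6, 9, 11]
Extract 8: [7, 4, -5, -6, 8, 9, 11]
Extract 7: [4, -6, -5, 7, 8, 9, 11]
Extract 4: [-5, -6, 4, 7, 8, 9, 11]
Extract -5: [-6, -5, 4, 7, 8, 9, 11]


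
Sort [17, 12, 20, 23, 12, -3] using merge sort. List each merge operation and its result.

Divide and conquer:
  Merge [12] + [20] -> [12, 20]
  Merge [17] + [12, 20] -> [12, 17, 20]
  Merge [12] + [-3] -> [-3, 12]
  Merge [23] + [-3, 12] -> [-3, 12, 23]
  Merge [12, 17, 20] + [-3, 12, 23] -> [-3, 12, 12, 17, 20, 23]


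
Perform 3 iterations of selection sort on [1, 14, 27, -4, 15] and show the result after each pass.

Pass 1: Select minimum -4 at index 3, swap -> [-4, 14, 27, 1, 15]
Pass 2: Select minimum 1 at index 3, swap -> [-4, 1, 27, 14, 15]
Pass 3: Select minimum 14 at index 3, swap -> [-4, 1, 14, 27, 15]


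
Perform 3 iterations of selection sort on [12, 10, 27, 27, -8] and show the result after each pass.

Pass 1: Select minimum -8 at index 4, swap -> [-8, 10, 27, 27, 12]
Pass 2: Select minimum 10 at index 1, swap -> [-8, 10, 27, 27, 12]
Pass 3: Select minimum 12 at index 4, swap -> [-8, 10, 12, 27, 27]


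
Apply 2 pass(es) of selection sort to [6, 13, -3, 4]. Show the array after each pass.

Pass 1: Select minimum -3 at index 2, swap -> [-3, 13, 6, 4]
Pass 2: Select minimum 4 at index 3, swap -> [-3, 4, 6, 13]


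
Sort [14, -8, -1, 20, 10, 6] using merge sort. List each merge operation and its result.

Divide and conquer:
  Merge [-8] + [-1] -> [-8, -1]
  Merge [14] + [-8, -1] -> [-8, -1, 14]
  Merge [10] + [6] -> [6, 10]
  Merge [20] + [6, 10] -> [6, 10, 20]
  Merge [-8, -1, 14] + [6, 10, 20] -> [-8, -1, 6, 10, 14, 20]


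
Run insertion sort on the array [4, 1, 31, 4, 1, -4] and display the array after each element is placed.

First element 4 is already 'sorted'
Insert 1: shifted 1 elements -> [1, 4, 31, 4, 1, -4]
Insert 31: shifted 0 elements -> [1, 4, 31, 4, 1, -4]
Insert 4: shifted 1 elements -> [1, 4, 4, 31, 1, -4]
Insert 1: shifted 3 elements -> [1, 1, 4, 4, 31, -4]
Insert -4: shifted 5 elements -> [-4, 1, 1, 4, 4, 31]


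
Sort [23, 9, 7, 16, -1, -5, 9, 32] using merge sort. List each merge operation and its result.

Divide and conquer:
  Merge [23] + [9] -> [9, 23]
  Merge [7] + [16] -> [7, 16]
  Merge [9, 23] + [7, 16] -> [7, 9, 16, 23]
  Merge [-1] + [-5] -> [-5, -1]
  Merge [9] + [32] -> [9, 32]
  Merge [-5, -1] + [9, 32] -> [-5, -1, 9, 32]
  Merge [7, 9, 16, 23] + [-5, -1, 9, 32] -> [-5, -1, 7, 9, 9, 16, 23, 32]


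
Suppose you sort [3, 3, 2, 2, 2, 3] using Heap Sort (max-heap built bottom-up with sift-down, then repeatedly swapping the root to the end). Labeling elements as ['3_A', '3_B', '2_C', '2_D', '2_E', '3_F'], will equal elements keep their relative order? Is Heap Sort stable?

Trace Heap Sort on the labeled array (the key is the number; the letter only tracks identity):
  Build max-heap: [3_A, 3_B, 3_F, 2_D, 2_E, 2_C]
  Swap root 3_A to index 5, re-heapify first 5 -> [3_B, 2_C, 3_F, 2_D, 2_E, 3_A]
  Swap root 3_B to index 4, re-heapify first 4 -> [3_F, 2_C, 2_E, 2_D, 3_B, 3_A]
  Swap root 3_F to index 3, re-heapify first 3 -> [2_D, 2_C, 2_E, 3_F, 3_B, 3_A]
  Swap root 2_D to index 2, re-heapify first 2 -> [2_E, 2_C, 2_D, 3_F, 3_B, 3_A]
  Swap root 2_E to index 1, re-heapify first 1 -> [2_C, 2_E, 2_D, 3_F, 3_B, 3_A]
Final order: [2_C, 2_E, 2_D, 3_F, 3_B, 3_A]
Equal keys:
  value 2: originally 2_C, 2_D, 2_E; after sorting 2_C, 2_E, 2_D -> order changed
  value 3: originally 3_A, 3_B, 3_F; after sorting 3_F, 3_B, 3_A -> order changed
Equal keys were reordered, so Heap Sort is not stable: heap construction and root-to-end swaps move elements without regard to the original order of equal keys. (One such input is enough; an unstable sort may happen to preserve order on other inputs, but it gives no guarantee.)
Answer: Not stable


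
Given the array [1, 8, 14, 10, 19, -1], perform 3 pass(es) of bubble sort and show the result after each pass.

After pass 1: [1, 8, 10, 14, -1, 19] (2 swaps)
After pass 2: [1, 8, 10, -1, 14, 19] (1 swaps)
After pass 3: [1, 8, -1, 10, 14, 19] (1 swaps)
Total swaps: 4


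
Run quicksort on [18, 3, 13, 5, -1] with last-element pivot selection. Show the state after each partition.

Partition 1: pivot=-1 at index 0 -> [-1, 3, 13, 5, 18]
Partition 2: pivot=18 at index 4 -> [-1, 3, 13, 5, 18]
Partition 3: pivot=5 at index 2 -> [-1, 3, 5, 13, 18]


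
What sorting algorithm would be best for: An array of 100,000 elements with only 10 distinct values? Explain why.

Best choice: 3-way quicksort or Counting sort
Reason: 3-way (Dutch national flag) partitioning groups every copy of the pivot together, so with only d=10 distinct keys quicksort finishes in O(n log d) expected time, which is effectively linear; counting sort runs in O(n + k) where k is the size of the key range (not the number of distinct values), so it is linear when the 10 values are integers drawn from a small known range


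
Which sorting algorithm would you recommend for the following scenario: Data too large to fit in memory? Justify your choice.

Best choice: External merge sort
Reason: Minimizes disk I/O by sequential reads/writes


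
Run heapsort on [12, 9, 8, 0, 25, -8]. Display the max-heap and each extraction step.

Build heap: [25, 12, 8, 0, 9, -8]
Extract 25: [12, 9, 8, 0, -8, 25]
Extract 12: [9, 0, 8, -8, 12, 25]
Extract 9: [8, 0, -8, 9, 12, 25]
Extract 8: [0, -8, 8, 9, 12, 25]
Extract 0: [-8, 0, 8, 9, 12, 25]


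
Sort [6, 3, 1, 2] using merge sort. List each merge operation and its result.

Divide and conquer:
  Merge [6] + [3] -> [3, 6]
  Merge [1] + [2] -> [1, 2]
  Merge [3, 6] + [1, 2] -> [1, 2, 3, 6]


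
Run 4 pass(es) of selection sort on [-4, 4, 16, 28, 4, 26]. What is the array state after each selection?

Pass 1: Select minimum -4 at index 0, swap -> [-4, 4, 16, 28, 4, 26]
Pass 2: Select minimum 4 at index 1, swap -> [-4, 4, 16, 28, 4, 26]
Pass 3: Select minimum 4 at index 4, swap -> [-4, 4, 4, 28, 16, 26]
Pass 4: Select minimum 16 at index 4, swap -> [-4, 4, 4, 16, 28, 26]


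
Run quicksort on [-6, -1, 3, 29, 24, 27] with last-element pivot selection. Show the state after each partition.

Partition 1: pivot=27 at index 4 -> [-6, -1, 3, 24, 27, 29]
Partition 2: pivot=24 at index 3 -> [-6, -1, 3, 24, 27, 29]
Partition 3: pivot=3 at index 2 -> [-6, -1, 3, 24, 27, 29]
Partition 4: pivot=-1 at index 1 -> [-6, -1, 3, 24, 27, 29]


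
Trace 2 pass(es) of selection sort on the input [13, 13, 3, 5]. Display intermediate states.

Pass 1: Select minimum 3 at index 2, swap -> [3, 13, 13, 5]
Pass 2: Select minimum 5 at index 3, swap -> [3, 5, 13, 13]


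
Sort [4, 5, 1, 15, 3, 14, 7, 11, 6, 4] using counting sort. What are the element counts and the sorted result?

Count array: [0, 1, 0, 1, 2, 1, 1, 1, 0, 0, 0, 1, 0, 0, 1, 1]
(count[i] = number of elements equal to i)
Cumulative count: [0, 1, 1, 2, 4, 5, 6, 7, 7, 7, 7, 8, 8, 8, 9, 10]
Sorted: [1, 3, 4, 4, 5, 6, 7, 11, 14, 15]


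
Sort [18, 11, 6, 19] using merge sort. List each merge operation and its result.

Divide and conquer:
  Merge [18] + [11] -> [11, 18]
  Merge [6] + [19] -> [6, 19]
  Merge [11, 18] + [6, 19] -> [6, 11, 18, 19]


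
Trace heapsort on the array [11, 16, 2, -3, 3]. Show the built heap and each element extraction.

Build heap: [16, 11, 2, -3, 3]
Extract 16: [11, 3, 2, -3, 16]
Extract 11: [3, -3, 2, 11, 16]
Extract 3: [2, -3, 3, 11, 16]
Extract 2: [-3, 2, 3, 11, 16]


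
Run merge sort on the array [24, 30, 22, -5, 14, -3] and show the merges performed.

Divide and conquer:
  Merge [30] + [22] -> [22, 30]
  Merge [24] + [22, 30] -> [22, 24, 30]
  Merge [14] + [-3] -> [-3, 14]
  Merge [-5] + [-3, 14] -> [-5, -3, 14]
  Merge [22, 24, 30] + [-5, -3, 14] -> [-5, -3, 14, 22, 24, 30]


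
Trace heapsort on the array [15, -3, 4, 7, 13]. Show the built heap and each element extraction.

Build heap: [15, 13, 4, 7, -3]
Extract 15: [13, 7, 4, -3, 15]
Extract 13: [7, -3, 4, 13, 15]
Extract 7: [4, -3, 7, 13, 15]
Extract 4: [-3, 4, 7, 13, 15]


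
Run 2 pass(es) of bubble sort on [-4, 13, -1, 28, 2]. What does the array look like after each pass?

After pass 1: [-4, -1, 13, 2, 28] (2 swaps)
After pass 2: [-4, -1, 2, 13, 28] (1 swaps)
Total swaps: 3


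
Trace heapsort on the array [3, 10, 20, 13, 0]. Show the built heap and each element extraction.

Build heap: [20, 13, 3, 10, 0]
Extract 20: [13, 10, 3, 0, 20]
Extract 13: [10, 0, 3, 13, 20]
Extract 10: [3, 0, 10, 13, 20]
Extract 3: [0, 3, 10, 13, 20]


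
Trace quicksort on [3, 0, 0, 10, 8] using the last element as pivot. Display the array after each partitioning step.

Partition 1: pivot=8 at index 3 -> [3, 0, 0, 8, 10]
Partition 2: pivot=0 at index 1 -> [0, 0, 3, 8, 10]


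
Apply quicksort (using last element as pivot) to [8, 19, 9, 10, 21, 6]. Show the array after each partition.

Partition 1: pivot=6 at index 0 -> [6, 19, 9, 10, 21, 8]
Partition 2: pivot=8 at index 1 -> [6, 8, 9, 10, 21, 19]
Partition 3: pivot=19 at index 4 -> [6, 8, 9, 10, 19, 21]
Partition 4: pivot=10 at index 3 -> [6, 8, 9, 10, 19, 21]


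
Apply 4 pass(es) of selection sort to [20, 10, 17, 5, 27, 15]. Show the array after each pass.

Pass 1: Select minimum 5 at index 3, swap -> [5, 10, 17, 20, 27, 15]
Pass 2: Select minimum 10 at index 1, swap -> [5, 10, 17, 20, 27, 15]
Pass 3: Select minimum 15 at index 5, swap -> [5, 10, 15, 20, 27, 17]
Pass 4: Select minimum 17 at index 5, swap -> [5, 10, 15, 17, 27, 20]


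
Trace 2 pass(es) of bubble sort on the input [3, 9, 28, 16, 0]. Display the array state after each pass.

After pass 1: [3, 9, 16, 0, 28] (2 swaps)
After pass 2: [3, 9, 0, 16, 28] (1 swaps)
Total swaps: 3


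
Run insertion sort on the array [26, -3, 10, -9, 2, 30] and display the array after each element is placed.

First element 26 is already 'sorted'
Insert -3: shifted 1 elements -> [-3, 26, 10, -9, 2, 30]
Insert 10: shifted 1 elements -> [-3, 10, 26, -9, 2, 30]
Insert -9: shifted 3 elements -> [-9, -3, 10, 26, 2, 30]
Insert 2: shifted 2 elements -> [-9, -3, 2, 10, 26, 30]
Insert 30: shifted 0 elements -> [-9, -3, 2, 10, 26, 30]


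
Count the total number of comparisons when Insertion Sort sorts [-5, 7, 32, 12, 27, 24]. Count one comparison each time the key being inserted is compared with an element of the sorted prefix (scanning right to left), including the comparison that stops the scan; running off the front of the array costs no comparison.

Insert 7: -5 <= 7 (stop) = 1 comparison(s) -> [-5, 7, 32, 12, 27, 24]
Insert 32: 7 <= 32 (stop) = 1 comparison(s) -> [-5, 7, 32, 12, 27, 24]
Insert 12: 32 > 12 (shift), 7 <= 12 (stop) = 2 comparison(s) -> [-5, 7, 12, 32, 27, 24]
Insert 27: 32 > 27 (shift), 12 <= 27 (stop) = 2 comparison(s) -> [-5, 7, 12, 27, 32, 24]
Insert 24: 32 > 24 (shift), 27 > 24 (shift), 12 <= 24 (stop) = 3 comparison(s) -> [-5, 7, 12, 24, 27, 32]
Total comparisons: 1 + 1 + 2 + 2 + 3 = 9


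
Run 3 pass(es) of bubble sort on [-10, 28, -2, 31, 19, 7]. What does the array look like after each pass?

After pass 1: [-10, -2, 28, 19, 7, 31] (3 swaps)
After pass 2: [-10, -2, 19, 7, 28, 31] (2 swaps)
After pass 3: [-10, -2, 7, 19, 28, 31] (1 swaps)
Total swaps: 6


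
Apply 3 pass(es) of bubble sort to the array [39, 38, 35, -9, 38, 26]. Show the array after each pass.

After pass 1: [38, 35, -9, 38, 26, 39] (5 swaps)
After pass 2: [35, -9, 38, 26, 38, 39] (3 swaps)
After pass 3: [-9, 35, 26, 38, 38, 39] (2 swaps)
Total swaps: 10


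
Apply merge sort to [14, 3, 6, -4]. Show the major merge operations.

Divide and conquer:
  Merge [14] + [3] -> [3, 14]
  Merge [6] + [-4] -> [-4, 6]
  Merge [3, 14] + [-4, 6] -> [-4, 3, 6, 14]


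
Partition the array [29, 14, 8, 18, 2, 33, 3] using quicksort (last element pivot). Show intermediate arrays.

Partition 1: pivot=3 at index 1 -> [2, 3, 8, 18, 29, 33, 14]
Partition 2: pivot=14 at index 3 -> [2, 3, 8, 14, 29, 33, 18]
Partition 3: pivot=18 at index 4 -> [2, 3, 8, 14, 18, 33, 29]
Partition 4: pivot=29 at index 5 -> [2, 3, 8, 14, 18, 29, 33]


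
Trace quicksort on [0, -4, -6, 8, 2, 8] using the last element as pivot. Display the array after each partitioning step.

Partition 1: pivot=8 at index 5 -> [0, -4, -6, 8, 2, 8]
Partition 2: pivot=2 at index 3 -> [0, -4, -6, 2, 8, 8]
Partition 3: pivot=-6 at index 0 -> [-6, -4, 0, 2, 8, 8]
Partition 4: pivot=0 at index 2 -> [-6, -4, 0, 2, 8, 8]


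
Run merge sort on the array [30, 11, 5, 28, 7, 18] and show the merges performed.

Divide and conquer:
  Merge [11] + [5] -> [5, 11]
  Merge [30] + [5, 11] -> [5, 11, 30]
  Merge [7] + [18] -> [7, 18]
  Merge [28] + [7, 18] -> [7, 18, 28]
  Merge [5, 11, 30] + [7, 18, 28] -> [5, 7, 11, 18, 28, 30]


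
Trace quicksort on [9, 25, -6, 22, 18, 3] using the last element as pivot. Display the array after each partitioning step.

Partition 1: pivot=3 at index 1 -> [-6, 3, 9, 22, 18, 25]
Partition 2: pivot=25 at index 5 -> [-6, 3, 9, 22, 18, 25]
Partition 3: pivot=18 at index 3 -> [-6, 3, 9, 18, 22, 25]


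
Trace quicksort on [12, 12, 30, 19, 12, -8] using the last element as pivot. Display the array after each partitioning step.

Partition 1: pivot=-8 at index 0 -> [-8, 12, 30, 19, 12, 12]
Partition 2: pivot=12 at index 3 -> [-8, 12, 12, 12, 30, 19]
Partition 3: pivot=12 at index 2 -> [-8, 12, 12, 12, 30, 19]
Partition 4: pivot=19 at index 4 -> [-8, 12, 12, 12, 19, 30]


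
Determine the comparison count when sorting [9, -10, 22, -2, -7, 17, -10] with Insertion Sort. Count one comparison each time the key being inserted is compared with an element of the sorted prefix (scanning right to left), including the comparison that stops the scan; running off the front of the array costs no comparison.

Insert -10: 9 > -10 (shift), reached front = 1 comparison(s) -> [-10, 9, 22, -2, -7, 17, -10]
Insert 22: 9 <= 22 (stop) = 1 comparison(s) -> [-10, 9, 22, -2, -7, 17, -10]
Insert -2: 22 > -2 (shift), 9 > -2 (shift), -10 <= -2 (stop) = 3 comparison(s) -> [-10, -2, 9, 22, -7, 17, -10]
Insert -7: 22 > -7 (shift), 9 > -7 (shift), -2 > -7 (shift), -10 <= -7 (stop) = 4 comparison(s) -> [-10, -7, -2, 9, 22, 17, -10]
Insert 17: 22 > 17 (shift), 9 <= 17 (stop) = 2 comparison(s) -> [-10, -7, -2, 9, 17, 22, -10]
Insert -10: 22 > -10 (shift), 17 > -10 (shift), 9 > -10 (shift), -2 > -10 (shift), -7 > -10 (shift), -10 <= -10 (stop) = 6 comparison(s) -> [-10, -10, -7, -2, 9, 17, 22]
Total comparisons: 1 + 1 + 3 + 4 + 2 + 6 = 17


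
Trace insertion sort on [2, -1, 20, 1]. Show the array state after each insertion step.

First element 2 is already 'sorted'
Insert -1: shifted 1 elements -> [-1, 2, 20, 1]
Insert 20: shifted 0 elements -> [-1, 2, 20, 1]
Insert 1: shifted 2 elements -> [-1, 1, 2, 20]


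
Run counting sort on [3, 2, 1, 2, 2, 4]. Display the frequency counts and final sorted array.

Count array: [0, 1, 3, 1, 1]
(count[i] = number of elements equal to i)
Cumulative count: [0, 1, 4, 5, 6]
Sorted: [1, 2, 2, 2, 3, 4]


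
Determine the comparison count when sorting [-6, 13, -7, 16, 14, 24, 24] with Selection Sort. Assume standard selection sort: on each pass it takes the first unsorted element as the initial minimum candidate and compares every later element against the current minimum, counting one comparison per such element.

Pass 1: scan indices 1..6 for the minimum = 6 comparison(s); min is -7, place at index 0 -> [-7, 13, -6, 16, 14, 24, 24]
Pass 2: scan indices 2..6 for the minimum = 5 comparison(s); min is -6, place at index 1 -> [-7, -6, 13, 16, 14, 24, 24]
Pass 3: scan indices 3..6 for the minimum = 4 comparison(s); min is 13, place at index 2 -> [-7, -6, 13, 16, 14, 24, 24]
Pass 4: scan indices 4..6 for the minimum = 3 comparison(s); min is 14, place at index 3 -> [-7, -6, 13, 14, 16, 24, 24]
Pass 5: scan indices 5..6 for the minimum = 2 comparison(s); min is 16, place at index 4 -> [-7, -6, 13, 14, 16, 24, 24]
Pass 6: scan indices 6..6 for the minimum = 1 comparison(s); min is 24, place at index 5 -> [-7, -6, 13, 14, 16, 24, 24]
Selection sort always scans the whole unsorted suffix, so the count is (n-1) + (n-2) + ... + 1 = n(n-1)/2 = 7*6/2 = 21 regardless of the input order.
Total comparisons: 6 + 5 + 4 + 3 + 2 + 1 = 21


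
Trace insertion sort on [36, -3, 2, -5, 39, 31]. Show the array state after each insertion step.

First element 36 is already 'sorted'
Insert -3: shifted 1 elements -> [-3, 36, 2, -5, 39, 31]
Insert 2: shifted 1 elements -> [-3, 2, 36, -5, 39, 31]
Insert -5: shifted 3 elements -> [-5, -3, 2, 36, 39, 31]
Insert 39: shifted 0 elements -> [-5, -3, 2, 36, 39, 31]
Insert 31: shifted 2 elements -> [-5, -3, 2, 31, 36, 39]


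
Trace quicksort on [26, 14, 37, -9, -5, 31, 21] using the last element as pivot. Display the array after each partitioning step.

Partition 1: pivot=21 at index 3 -> [14, -9, -5, 21, 37, 31, 26]
Partition 2: pivot=-5 at index 1 -> [-9, -5, 14, 21, 37, 31, 26]
Partition 3: pivot=26 at index 4 -> [-9, -5, 14, 21, 26, 31, 37]
Partition 4: pivot=37 at index 6 -> [-9, -5, 14, 21, 26, 31, 37]


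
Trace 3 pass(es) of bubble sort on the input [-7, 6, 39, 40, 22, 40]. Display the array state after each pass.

After pass 1: [-7, 6, 39, 22, 40, 40] (1 swaps)
After pass 2: [-7, 6, 22, 39, 40, 40] (1 swaps)
After pass 3: [-7, 6, 22, 39, 40, 40] (0 swaps)
Total swaps: 2


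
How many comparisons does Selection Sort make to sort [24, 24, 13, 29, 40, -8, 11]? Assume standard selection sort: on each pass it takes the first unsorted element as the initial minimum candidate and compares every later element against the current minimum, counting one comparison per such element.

Pass 1: scan indices 1..6 for the minimum = 6 comparison(s); min is -8, place at index 0 -> [-8, 24, 13, 29, 40, 24, 11]
Pass 2: scan indices 2..6 for the minimum = 5 comparison(s); min is 11, place at index 1 -> [-8, 11, 13, 29, 40, 24, 24]
Pass 3: scan indices 3..6 for the minimum = 4 comparison(s); min is 13, place at index 2 -> [-8, 11, 13, 29, 40, 24, 24]
Pass 4: scan indices 4..6 for the minimum = 3 comparison(s); min is 24, place at index 3 -> [-8, 11, 13, 24, 40, 29, 24]
Pass 5: scan indices 5..6 for the minimum = 2 comparison(s); min is 24, place at index 4 -> [-8, 11, 13, 24, 24, 29, 40]
Pass 6: scan indices 6..6 for the minimum = 1 comparison(s); min is 29, place at index 5 -> [-8, 11, 13, 24, 24, 29, 40]
Selection sort always scans the whole unsorted suffix, so the count is (n-1) + (n-2) + ... + 1 = n(n-1)/2 = 7*6/2 = 21 regardless of the input order.
Total comparisons: 6 + 5 + 4 + 3 + 2 + 1 = 21


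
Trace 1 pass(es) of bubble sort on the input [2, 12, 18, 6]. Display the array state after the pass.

After pass 1: [2, 12, 6, 18] (1 swaps)
Total swaps: 1


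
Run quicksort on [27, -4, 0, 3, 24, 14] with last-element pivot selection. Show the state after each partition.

Partition 1: pivot=14 at index 3 -> [-4, 0, 3, 14, 24, 27]
Partition 2: pivot=3 at index 2 -> [-4, 0, 3, 14, 24, 27]
Partition 3: pivot=0 at index 1 -> [-4, 0, 3, 14, 24, 27]
Partition 4: pivot=27 at index 5 -> [-4, 0, 3, 14, 24, 27]


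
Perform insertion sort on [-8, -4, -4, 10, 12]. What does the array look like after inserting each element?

First element -8 is already 'sorted'
Insert -4: shifted 0 elements -> [-8, -4, -4, 10, 12]
Insert -4: shifted 0 elements -> [-8, -4, -4, 10, 12]
Insert 10: shifted 0 elements -> [-8, -4, -4, 10, 12]
Insert 12: shifted 0 elements -> [-8, -4, -4, 10, 12]


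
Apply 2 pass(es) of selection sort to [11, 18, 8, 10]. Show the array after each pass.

Pass 1: Select minimum 8 at index 2, swap -> [8, 18, 11, 10]
Pass 2: Select minimum 10 at index 3, swap -> [8, 10, 11, 18]


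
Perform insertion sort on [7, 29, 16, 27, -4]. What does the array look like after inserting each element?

First element 7 is already 'sorted'
Insert 29: shifted 0 elements -> [7, 29, 16, 27, -4]
Insert 16: shifted 1 elements -> [7, 16, 29, 27, -4]
Insert 27: shifted 1 elements -> [7, 16, 27, 29, -4]
Insert -4: shifted 4 elements -> [-4, 7, 16, 27, 29]


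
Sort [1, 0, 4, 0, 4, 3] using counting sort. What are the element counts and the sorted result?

Count array: [2, 1, 0, 1, 2]
(count[i] = number of elements equal to i)
Cumulative count: [2, 3, 3, 4, 6]
Sorted: [0, 0, 1, 3, 4, 4]


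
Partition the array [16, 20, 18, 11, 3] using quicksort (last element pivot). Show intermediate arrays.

Partition 1: pivot=3 at index 0 -> [3, 20, 18, 11, 16]
Partition 2: pivot=16 at index 2 -> [3, 11, 16, 20, 18]
Partition 3: pivot=18 at index 3 -> [3, 11, 16, 18, 20]


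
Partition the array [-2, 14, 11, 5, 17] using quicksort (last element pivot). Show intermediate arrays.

Partition 1: pivot=17 at index 4 -> [-2, 14, 11, 5, 17]
Partition 2: pivot=5 at index 1 -> [-2, 5, 11, 14, 17]
Partition 3: pivot=14 at index 3 -> [-2, 5, 11, 14, 17]


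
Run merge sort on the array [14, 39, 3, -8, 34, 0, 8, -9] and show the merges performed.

Divide and conquer:
  Merge [14] + [39] -> [14, 39]
  Merge [3] + [-8] -> [-8, 3]
  Merge [14, 39] + [-8, 3] -> [-8, 3, 14, 39]
  Merge [34] + [0] -> [0, 34]
  Merge [8] + [-9] -> [-9, 8]
  Merge [0, 34] + [-9, 8] -> [-9, 0, 8, 34]
  Merge [-8, 3, 14, 39] + [-9, 0, 8, 34] -> [-9, -8, 0, 3, 8, 14, 34, 39]


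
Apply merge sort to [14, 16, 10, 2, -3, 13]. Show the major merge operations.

Divide and conquer:
  Merge [16] + [10] -> [10, 16]
  Merge [14] + [10, 16] -> [10, 14, 16]
  Merge [-3] + [13] -> [-3, 13]
  Merge [2] + [-3, 13] -> [-3, 2, 13]
  Merge [10, 14, 16] + [-3, 2, 13] -> [-3, 2, 10, 13, 14, 16]


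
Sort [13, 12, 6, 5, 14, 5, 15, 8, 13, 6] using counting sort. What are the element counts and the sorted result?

Count array: [0, 0, 0, 0, 0, 2, 2, 0, 1, 0, 0, 0, 1, 2, 1, 1]
(count[i] = number of elements equal to i)
Cumulative count: [0, 0, 0, 0, 0, 2, 4, 4, 5, 5, 5, 5, 6, 8, 9, 10]
Sorted: [5, 5, 6, 6, 8, 12, 13, 13, 14, 15]


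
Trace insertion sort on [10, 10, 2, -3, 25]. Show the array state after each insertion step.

First element 10 is already 'sorted'
Insert 10: shifted 0 elements -> [10, 10, 2, -3, 25]
Insert 2: shifted 2 elements -> [2, 10, 10, -3, 25]
Insert -3: shifted 3 elements -> [-3, 2, 10, 10, 25]
Insert 25: shifted 0 elements -> [-3, 2, 10, 10, 25]


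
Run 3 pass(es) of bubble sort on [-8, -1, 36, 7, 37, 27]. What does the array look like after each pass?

After pass 1: [-8, -1, 7, 36, 27, 37] (2 swaps)
After pass 2: [-8, -1, 7, 27, 36, 37] (1 swaps)
After pass 3: [-8, -1, 7, 27, 36, 37] (0 swaps)
Total swaps: 3


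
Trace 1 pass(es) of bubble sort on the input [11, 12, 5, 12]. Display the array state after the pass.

After pass 1: [11, 5, 12, 12] (1 swaps)
Total swaps: 1


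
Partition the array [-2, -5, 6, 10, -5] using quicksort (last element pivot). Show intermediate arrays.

Partition 1: pivot=-5 at index 1 -> [-5, -5, 6, 10, -2]
Partition 2: pivot=-2 at index 2 -> [-5, -5, -2, 10, 6]
Partition 3: pivot=6 at index 3 -> [-5, -5, -2, 6, 10]


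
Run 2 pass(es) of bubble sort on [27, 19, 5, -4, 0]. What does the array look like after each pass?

After pass 1: [19, 5, -4, 0, 27] (4 swaps)
After pass 2: [5, -4, 0, 19, 27] (3 swaps)
Total swaps: 7


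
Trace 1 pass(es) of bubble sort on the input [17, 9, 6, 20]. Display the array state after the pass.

After pass 1: [9, 6, 17, 20] (2 swaps)
Total swaps: 2


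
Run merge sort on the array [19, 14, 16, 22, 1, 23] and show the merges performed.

Divide and conquer:
  Merge [14] + [16] -> [14, 16]
  Merge [19] + [14, 16] -> [14, 16, 19]
  Merge [1] + [23] -> [1, 23]
  Merge [22] + [1, 23] -> [1, 22, 23]
  Merge [14, 16, 19] + [1, 22, 23] -> [1, 14, 16, 19, 22, 23]


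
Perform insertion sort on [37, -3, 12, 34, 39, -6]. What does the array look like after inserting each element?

First element 37 is already 'sorted'
Insert -3: shifted 1 elements -> [-3, 37, 12, 34, 39, -6]
Insert 12: shifted 1 elements -> [-3, 12, 37, 34, 39, -6]
Insert 34: shifted 1 elements -> [-3, 12, 34, 37, 39, -6]
Insert 39: shifted 0 elements -> [-3, 12, 34, 37, 39, -6]
Insert -6: shifted 5 elements -> [-6, -3, 12, 34, 37, 39]


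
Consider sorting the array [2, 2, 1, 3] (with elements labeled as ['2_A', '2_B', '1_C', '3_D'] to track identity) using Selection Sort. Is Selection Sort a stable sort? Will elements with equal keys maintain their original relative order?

Trace Selection Sort on the labeled array (the key is the number; the letter only tracks identity):
  Pass 1: minimum of unsorted part is 1_C at index 2; swap it with 2_A at index 0 -> [1_C, 2_B, 2_A, 3_D]
  Pass 2: minimum 2_B is already at index 1; no swap -> [1_C, 2_B, 2_A, 3_D]
  Pass 3: minimum 2_A is already at index 2; no swap -> [1_C, 2_B, 2_A, 3_D]
Final order: [1_C, 2_B, 2_A, 3_D]
Equal keys:
  value 2: originally 2_A, 2_B; after sorting 2_B, 2_A -> order changed
Equal keys were reordered, so Selection Sort is not stable: the long-range swap that moves the minimum into place can carry an element past an equal key. (One such input is enough; an unstable sort may happen to preserve order on other inputs, but it gives no guarantee.)
Answer: Not stable


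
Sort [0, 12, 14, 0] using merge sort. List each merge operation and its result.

Divide and conquer:
  Merge [0] + [12] -> [0, 12]
  Merge [14] + [0] -> [0, 14]
  Merge [0, 12] + [0, 14] -> [0, 0, 12, 14]


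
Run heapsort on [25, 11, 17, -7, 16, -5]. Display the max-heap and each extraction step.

Build heap: [25, 16, 17, -7, 11, -5]
Extract 25: [17, 16, -5, -7, 11, 25]
Extract 17: [16, 11, -5, -7, 17, 25]
Extract 16: [11, -7, -5, 16, 17, 25]
Extract 11: [-5, -7, 11, 16, 17, 25]
Extract -5: [-7, -5, 11, 16, 17, 25]


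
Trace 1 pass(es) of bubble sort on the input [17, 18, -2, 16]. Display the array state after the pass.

After pass 1: [17, -2, 16, 18] (2 swaps)
Total swaps: 2


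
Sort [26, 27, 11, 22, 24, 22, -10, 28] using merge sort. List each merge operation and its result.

Divide and conquer:
  Merge [26] + [27] -> [26, 27]
  Merge [11] + [22] -> [11, 22]
  Merge [26, 27] + [11, 22] -> [11, 22, 26, 27]
  Merge [24] + [22] -> [22, 24]
  Merge [-10] + [28] -> [-10, 28]
  Merge [22, 24] + [-10, 28] -> [-10, 22, 24, 28]
  Merge [11, 22, 26, 27] + [-10, 22, 24, 28] -> [-10, 11, 22, 22, 24, 26, 27, 28]


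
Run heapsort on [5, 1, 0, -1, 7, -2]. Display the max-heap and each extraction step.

Build heap: [7, 5, 0, -1, 1, -2]
Extract 7: [5, 1, 0, -1, -2, 7]
Extract 5: [1, -1, 0, -2, 5, 7]
Extract 1: [0, -1, -2, 1, 5, 7]
Extract 0: [-1, -2, 0, 1, 5, 7]
Extract -1: [-2, -1, 0, 1, 5, 7]


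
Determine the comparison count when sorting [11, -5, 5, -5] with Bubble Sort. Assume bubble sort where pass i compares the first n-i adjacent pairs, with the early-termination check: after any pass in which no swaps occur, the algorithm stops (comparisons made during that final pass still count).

Pass 1: compare adjacent pairs (0,1)..(2,3) = 3 comparison(s), 3 swap(s) -> [-5, 5, -5, 11]
Pass 2: compare adjacent pairs (0,1)..(1,2) = 2 comparison(s), 1 swap(s) -> [-5, -5, 5, 11]
Pass 3: compare adjacent pairs (0,1)..(0,1) = 1 comparison(s), 0 swap(s) -> [-5, -5, 5, 11]
No swaps in this pass, so bubble sort stops here.
Total comparisons: 3 + 2 + 1 = 6


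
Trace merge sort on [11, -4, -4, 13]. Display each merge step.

Divide and conquer:
  Merge [11] + [-4] -> [-4, 11]
  Merge [-4] + [13] -> [-4, 13]
  Merge [-4, 11] + [-4, 13] -> [-4, -4, 11, 13]


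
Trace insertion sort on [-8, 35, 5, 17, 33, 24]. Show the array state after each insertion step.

First element -8 is already 'sorted'
Insert 35: shifted 0 elements -> [-8, 35, 5, 17, 33, 24]
Insert 5: shifted 1 elements -> [-8, 5, 35, 17, 33, 24]
Insert 17: shifted 1 elements -> [-8, 5, 17, 35, 33, 24]
Insert 33: shifted 1 elements -> [-8, 5, 17, 33, 35, 24]
Insert 24: shifted 2 elements -> [-8, 5, 17, 24, 33, 35]


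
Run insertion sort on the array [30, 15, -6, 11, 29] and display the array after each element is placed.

First element 30 is already 'sorted'
Insert 15: shifted 1 elements -> [15, 30, -6, 11, 29]
Insert -6: shifted 2 elements -> [-6, 15, 30, 11, 29]
Insert 11: shifted 2 elements -> [-6, 11, 15, 30, 29]
Insert 29: shifted 1 elements -> [-6, 11, 15, 29, 30]


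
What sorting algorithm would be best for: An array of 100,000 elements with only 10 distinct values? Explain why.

Best choice: 3-way quicksort or Counting sort
Reason: 3-way (Dutch national flag) partitioning groups every copy of the pivot together, so with only d=10 distinct keys quicksort finishes in O(n log d) expected time, which is effectively linear; counting sort runs in O(n + k) where k is the size of the key range (not the number of distinct values), so it is linear when the 10 values are integers drawn from a small known range


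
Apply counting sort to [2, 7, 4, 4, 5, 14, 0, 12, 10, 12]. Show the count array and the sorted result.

Count array: [1, 0, 1, 0, 2, 1, 0, 1, 0, 0, 1, 0, 2, 0, 1]
(count[i] = number of elements equal to i)
Cumulative count: [1, 1, 2, 2, 4, 5, 5, 6, 6, 6, 7, 7, 9, 9, 10]
Sorted: [0, 2, 4, 4, 5, 7, 10, 12, 12, 14]


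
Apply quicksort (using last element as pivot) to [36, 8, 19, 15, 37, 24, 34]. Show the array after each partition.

Partition 1: pivot=34 at index 4 -> [8, 19, 15, 24, 34, 36, 37]
Partition 2: pivot=24 at index 3 -> [8, 19, 15, 24, 34, 36, 37]
Partition 3: pivot=15 at index 1 -> [8, 15, 19, 24, 34, 36, 37]
Partition 4: pivot=37 at index 6 -> [8, 15, 19, 24, 34, 36, 37]


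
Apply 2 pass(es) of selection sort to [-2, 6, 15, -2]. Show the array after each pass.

Pass 1: Select minimum -2 at index 0, swap -> [-2, 6, 15, -2]
Pass 2: Select minimum -2 at index 3, swap -> [-2, -2, 15, 6]


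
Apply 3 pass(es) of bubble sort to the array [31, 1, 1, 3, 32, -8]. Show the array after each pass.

After pass 1: [1, 1, 3, 31, -8, 32] (4 swaps)
After pass 2: [1, 1, 3, -8, 31, 32] (1 swaps)
After pass 3: [1, 1, -8, 3, 31, 32] (1 swaps)
Total swaps: 6


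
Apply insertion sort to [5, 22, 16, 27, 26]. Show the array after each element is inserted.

First element 5 is already 'sorted'
Insert 22: shifted 0 elements -> [5, 22, 16, 27, 26]
Insert 16: shifted 1 elements -> [5, 16, 22, 27, 26]
Insert 27: shifted 0 elements -> [5, 16, 22, 27, 26]
Insert 26: shifted 1 elements -> [5, 16, 22, 26, 27]
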